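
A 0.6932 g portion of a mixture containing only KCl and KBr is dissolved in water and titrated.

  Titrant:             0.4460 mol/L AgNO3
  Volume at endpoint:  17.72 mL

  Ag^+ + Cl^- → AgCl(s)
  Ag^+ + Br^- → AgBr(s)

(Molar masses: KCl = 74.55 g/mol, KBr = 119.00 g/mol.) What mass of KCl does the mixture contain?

0.4147 g

n(AgNO3) = 0.01772 × 0.4460 = 7.903 × 10^-3 mol
Let x = n(KCl), y = n(KBr).
Titrant: 1x + 1y = 7.903 × 10^-3;  mass: 74.55x + 119.00y = 0.6932
Solving, x = 5.563 × 10^-3 mol, y = 2.340 × 10^-3 mol
mass of KCl = 5.563 × 10^-3 × 74.55 = 0.4147 g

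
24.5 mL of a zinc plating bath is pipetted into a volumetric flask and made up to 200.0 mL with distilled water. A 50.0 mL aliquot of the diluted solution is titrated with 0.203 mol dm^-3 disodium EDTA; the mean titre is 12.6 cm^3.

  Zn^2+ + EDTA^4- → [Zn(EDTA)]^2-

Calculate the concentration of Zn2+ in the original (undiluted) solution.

n(EDTA) = 0.0126 × 0.203 = 2.56 × 10^-3 mol
n(Zn2+) in the aliquot = 2.56 × 10^-3 mol (1:1 ratio)
[Zn2+]_dilute = 2.56 × 10^-3 / 0.0500 = 0.0512 mol/L
Dilution factor = 200.0 / 24.5 = 8.163
[Zn2+]_stock = 0.0512 × 8.163 = 0.418 mol/L

0.418 mol/L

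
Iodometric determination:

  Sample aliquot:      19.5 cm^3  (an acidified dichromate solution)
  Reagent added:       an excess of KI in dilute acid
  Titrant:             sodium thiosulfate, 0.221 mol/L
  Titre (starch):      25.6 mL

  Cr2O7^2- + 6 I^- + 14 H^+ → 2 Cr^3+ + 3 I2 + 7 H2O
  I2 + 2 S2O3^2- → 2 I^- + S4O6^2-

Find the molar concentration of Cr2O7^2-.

n(S2O3^2-) = 0.0256 × 0.221 = 5.66 × 10^-3 mol
n(I2) = n(S2O3^2-)/2 = 2.83 × 10^-3 mol
From the 1:3 ratio, n(Cr2O7^2-) in the aliquot = 1/3 × 2.83 × 10^-3 = 9.43 × 10^-4 mol
[Cr2O7^2-] = 9.43 × 10^-4 / 0.0195 = 0.0484 mol/L

0.0484 mol/L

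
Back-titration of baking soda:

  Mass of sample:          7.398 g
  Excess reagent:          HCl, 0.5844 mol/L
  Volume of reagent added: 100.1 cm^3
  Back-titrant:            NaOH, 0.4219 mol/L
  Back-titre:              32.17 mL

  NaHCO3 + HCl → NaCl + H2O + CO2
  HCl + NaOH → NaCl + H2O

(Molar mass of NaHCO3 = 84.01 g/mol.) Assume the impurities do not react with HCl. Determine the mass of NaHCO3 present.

n(HCl) added = 0.1001 × 0.5844 = 0.05850 mol
n(NaOH) used in back-titration = 0.03217 × 0.4219 = 0.01357 mol
n(HCl) left over = 0.01357 mol (1:1 ratio)
n(HCl) consumed by analyte = 0.05850 − 0.01357 = 0.04493 mol
n(NaHCO3) = 0.04493 mol (1:1 ratio)
mass of NaHCO3 = 0.04493 × 84.01 = 3.774 g

3.774 g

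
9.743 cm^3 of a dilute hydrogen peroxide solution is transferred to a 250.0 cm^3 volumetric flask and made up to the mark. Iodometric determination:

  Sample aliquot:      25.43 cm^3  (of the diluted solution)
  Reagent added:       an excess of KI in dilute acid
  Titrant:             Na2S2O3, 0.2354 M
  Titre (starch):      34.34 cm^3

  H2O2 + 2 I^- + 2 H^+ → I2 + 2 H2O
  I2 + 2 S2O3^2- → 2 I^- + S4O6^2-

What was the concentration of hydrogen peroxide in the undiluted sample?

4.078 M

n(S2O3^2-) = 0.03434 × 0.2354 = 8.084 × 10^-3 mol
n(I2) = n(S2O3^2-)/2 = 4.042 × 10^-3 mol
n(H2O2) in the aliquot = 4.042 × 10^-3 mol (1:1 ratio)
[H2O2]_dilute = 4.042 × 10^-3 / 0.02543 = 0.1589 mol/L
[H2O2]_original = 0.1589 × 250.0/9.743 = 4.078 mol/L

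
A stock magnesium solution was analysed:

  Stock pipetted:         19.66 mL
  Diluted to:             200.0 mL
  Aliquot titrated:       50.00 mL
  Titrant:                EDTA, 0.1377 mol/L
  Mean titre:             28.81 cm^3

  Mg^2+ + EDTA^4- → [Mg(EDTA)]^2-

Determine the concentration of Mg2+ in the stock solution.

n(EDTA) = 0.02881 × 0.1377 = 3.967 × 10^-3 mol
n(Mg2+) in the aliquot = 3.967 × 10^-3 mol (1:1 ratio)
[Mg2+]_dilute = 3.967 × 10^-3 / 0.05000 = 0.07934 mol/L
Dilution factor = 200.0 / 19.66 = 10.17
[Mg2+]_stock = 0.07934 × 10.17 = 0.8071 mol/L

0.8071 mol/L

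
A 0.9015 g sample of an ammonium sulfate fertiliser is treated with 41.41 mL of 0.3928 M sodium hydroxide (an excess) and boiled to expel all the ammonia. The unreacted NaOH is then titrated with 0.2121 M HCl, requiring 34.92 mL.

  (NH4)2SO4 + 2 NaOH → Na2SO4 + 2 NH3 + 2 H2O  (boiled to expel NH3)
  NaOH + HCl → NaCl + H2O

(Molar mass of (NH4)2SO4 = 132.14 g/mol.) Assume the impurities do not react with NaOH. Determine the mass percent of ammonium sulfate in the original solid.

n(NaOH) added = 0.04141 × 0.3928 = 0.01627 mol
n(HCl) used in back-titration = 0.03492 × 0.2121 = 7.407 × 10^-3 mol
n(NaOH) left over = 7.407 × 10^-3 mol (1:1 ratio)
n(NaOH) consumed by analyte = 0.01627 − 7.407 × 10^-3 = 8.859 × 10^-3 mol
From the 1:2 ratio, n((NH4)2SO4) = 1/2 × 8.859 × 10^-3 = 4.430 × 10^-3 mol
mass of (NH4)2SO4 = 4.430 × 10^-3 × 132.14 = 0.5853 g
% (NH4)2SO4 = 0.5853 / 0.9015 × 100 = 64.93 %

64.93 %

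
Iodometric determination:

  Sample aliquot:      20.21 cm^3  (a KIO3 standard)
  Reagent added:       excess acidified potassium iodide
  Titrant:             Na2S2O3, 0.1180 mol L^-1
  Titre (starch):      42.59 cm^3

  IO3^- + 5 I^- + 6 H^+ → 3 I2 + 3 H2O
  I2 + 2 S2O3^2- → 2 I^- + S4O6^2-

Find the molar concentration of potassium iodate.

n(S2O3^2-) = 0.04259 × 0.1180 = 5.026 × 10^-3 mol
n(I2) = n(S2O3^2-)/2 = 2.513 × 10^-3 mol
From the 1:3 ratio, n(IO3^-) in the aliquot = 1/3 × 2.513 × 10^-3 = 8.376 × 10^-4 mol
[IO3^-] = 8.376 × 10^-4 / 0.02021 = 0.04144 mol/L

0.04144 mol/L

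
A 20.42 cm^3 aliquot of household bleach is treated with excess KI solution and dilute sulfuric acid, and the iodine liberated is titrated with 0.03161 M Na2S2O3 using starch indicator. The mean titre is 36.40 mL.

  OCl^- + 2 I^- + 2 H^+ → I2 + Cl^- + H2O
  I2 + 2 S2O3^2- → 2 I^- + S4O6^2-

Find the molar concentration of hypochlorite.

n(S2O3^2-) = 0.03640 × 0.03161 = 1.151 × 10^-3 mol
n(I2) = n(S2O3^2-)/2 = 5.753 × 10^-4 mol
n(OCl^-) in the aliquot = 5.753 × 10^-4 mol (1:1 ratio)
[OCl^-] = 5.753 × 10^-4 / 0.02042 = 0.02817 mol/L

0.02817 M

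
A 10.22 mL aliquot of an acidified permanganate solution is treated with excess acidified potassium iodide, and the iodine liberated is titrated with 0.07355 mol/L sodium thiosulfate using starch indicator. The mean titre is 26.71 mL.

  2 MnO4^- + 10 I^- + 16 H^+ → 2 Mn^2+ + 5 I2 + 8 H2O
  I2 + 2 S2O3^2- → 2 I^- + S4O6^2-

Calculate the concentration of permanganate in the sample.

n(S2O3^2-) = 0.02671 × 0.07355 = 1.965 × 10^-3 mol
n(I2) = n(S2O3^2-)/2 = 9.823 × 10^-4 mol
From the 2:5 ratio, n(MnO4^-) in the aliquot = 2/5 × 9.823 × 10^-4 = 3.929 × 10^-4 mol
[MnO4^-] = 3.929 × 10^-4 / 0.01022 = 0.03844 mol/L

0.03844 mol/L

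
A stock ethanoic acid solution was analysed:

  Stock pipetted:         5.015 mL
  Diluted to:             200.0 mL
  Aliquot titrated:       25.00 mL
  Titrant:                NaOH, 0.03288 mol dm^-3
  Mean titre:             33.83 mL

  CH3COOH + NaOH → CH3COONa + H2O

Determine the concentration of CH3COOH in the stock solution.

n(NaOH) = 0.03383 × 0.03288 = 1.112 × 10^-3 mol
n(CH3COOH) in the aliquot = 1.112 × 10^-3 mol (1:1 ratio)
[CH3COOH]_dilute = 1.112 × 10^-3 / 0.02500 = 0.04449 mol/L
Dilution factor = 200.0 / 5.015 = 39.88
[CH3COOH]_stock = 0.04449 × 39.88 = 1.774 mol/L

1.774 mol/L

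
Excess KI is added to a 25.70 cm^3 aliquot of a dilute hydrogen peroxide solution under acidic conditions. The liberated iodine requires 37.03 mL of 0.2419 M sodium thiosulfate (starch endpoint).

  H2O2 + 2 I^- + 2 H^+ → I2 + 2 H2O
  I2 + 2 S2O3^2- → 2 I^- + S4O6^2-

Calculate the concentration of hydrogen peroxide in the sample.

0.1743 M

n(S2O3^2-) = 0.03703 × 0.2419 = 8.958 × 10^-3 mol
n(I2) = n(S2O3^2-)/2 = 4.479 × 10^-3 mol
n(H2O2) in the aliquot = 4.479 × 10^-3 mol (1:1 ratio)
[H2O2] = 4.479 × 10^-3 / 0.02570 = 0.1743 mol/L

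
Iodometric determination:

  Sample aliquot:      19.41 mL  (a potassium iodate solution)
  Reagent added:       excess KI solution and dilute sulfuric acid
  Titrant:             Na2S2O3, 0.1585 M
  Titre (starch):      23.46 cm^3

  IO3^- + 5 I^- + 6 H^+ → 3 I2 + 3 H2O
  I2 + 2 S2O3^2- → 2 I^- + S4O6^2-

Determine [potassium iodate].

n(S2O3^2-) = 0.02346 × 0.1585 = 3.718 × 10^-3 mol
n(I2) = n(S2O3^2-)/2 = 1.859 × 10^-3 mol
From the 1:3 ratio, n(IO3^-) in the aliquot = 1/3 × 1.859 × 10^-3 = 6.197 × 10^-4 mol
[IO3^-] = 6.197 × 10^-4 / 0.01941 = 0.03193 mol/L

0.03193 M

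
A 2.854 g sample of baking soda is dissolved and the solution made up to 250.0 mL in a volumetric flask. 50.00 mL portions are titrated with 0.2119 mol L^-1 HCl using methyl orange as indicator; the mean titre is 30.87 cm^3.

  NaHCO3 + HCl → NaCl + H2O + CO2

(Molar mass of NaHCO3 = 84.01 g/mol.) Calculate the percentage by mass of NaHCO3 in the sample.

96.28 %

n(HCl) per titration = 0.03087 × 0.2119 = 6.541 × 10^-3 mol
n(NaHCO3) in each aliquot = 6.541 × 10^-3 mol (1:1 ratio)
n(NaHCO3) in the whole flask = 6.541 × 10^-3 × 250.0/50.00 = 0.03271 mol
mass of NaHCO3 = 0.03271 × 84.01 = 2.748 g
% NaHCO3 = 2.748 / 2.854 × 100 = 96.28 %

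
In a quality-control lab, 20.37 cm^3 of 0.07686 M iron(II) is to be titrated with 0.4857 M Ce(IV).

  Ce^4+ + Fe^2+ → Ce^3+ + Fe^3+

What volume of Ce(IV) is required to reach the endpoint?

n(Fe2+) = 0.02037 L × 0.07686 mol/L = 1.566 × 10^-3 mol
n(Ce4+) = 1.566 × 10^-3 mol (1:1 stoichiometry)
V(Ce4+) = 1.566 × 10^-3 mol / 0.4857 mol/L = 0.003223 L = 3.223 mL

3.223 mL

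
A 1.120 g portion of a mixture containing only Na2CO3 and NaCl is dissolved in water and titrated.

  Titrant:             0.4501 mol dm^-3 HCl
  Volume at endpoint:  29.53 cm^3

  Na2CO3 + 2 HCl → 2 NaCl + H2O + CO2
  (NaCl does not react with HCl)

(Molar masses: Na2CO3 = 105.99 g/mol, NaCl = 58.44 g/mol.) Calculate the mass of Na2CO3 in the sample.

n(HCl) = 0.02953 × 0.4501 = 0.01329 mol
Let x = n(Na2CO3), y = n(NaCl).
Titrant: 2x = 0.01329;  mass: 105.99x + 58.44y = 1.120
Solving, x = 6.646 × 10^-3 mol, y = 7.112 × 10^-3 mol
mass of Na2CO3 = 6.646 × 10^-3 × 105.99 = 0.7044 g

0.7044 g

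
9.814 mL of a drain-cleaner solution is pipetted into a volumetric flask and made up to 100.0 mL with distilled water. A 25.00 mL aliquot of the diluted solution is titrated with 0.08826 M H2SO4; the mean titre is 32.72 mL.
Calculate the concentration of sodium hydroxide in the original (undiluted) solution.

2 NaOH + H2SO4 → Na2SO4 + 2 H2O
n(H2SO4) = 0.03272 × 0.08826 = 2.888 × 10^-3 mol
From the 2:1 ratio, n(NaOH) in the aliquot = 2/1 × 2.888 × 10^-3 = 5.776 × 10^-3 mol
[NaOH]_dilute = 5.776 × 10^-3 / 0.02500 = 0.2310 mol/L
Dilution factor = 100.0 / 9.814 = 10.19
[NaOH]_stock = 0.2310 × 10.19 = 2.354 mol/L

2.354 M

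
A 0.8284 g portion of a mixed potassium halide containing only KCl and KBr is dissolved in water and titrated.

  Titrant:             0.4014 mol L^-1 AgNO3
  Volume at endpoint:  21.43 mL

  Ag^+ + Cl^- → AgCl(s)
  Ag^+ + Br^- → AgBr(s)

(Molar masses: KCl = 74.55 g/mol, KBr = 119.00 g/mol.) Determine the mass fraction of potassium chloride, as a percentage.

n(AgNO3) = 0.02143 × 0.4014 = 8.602 × 10^-3 mol
Let x = n(KCl), y = n(KBr).
Titrant: 1x + 1y = 8.602 × 10^-3;  mass: 74.55x + 119.00y = 0.8284
Solving, x = 4.392 × 10^-3 mol, y = 4.210 × 10^-3 mol
mass of KCl = 4.392 × 10^-3 × 74.55 = 0.3274 g
% KCl = 0.3274 / 0.8284 × 100 = 39.53 %

39.53 %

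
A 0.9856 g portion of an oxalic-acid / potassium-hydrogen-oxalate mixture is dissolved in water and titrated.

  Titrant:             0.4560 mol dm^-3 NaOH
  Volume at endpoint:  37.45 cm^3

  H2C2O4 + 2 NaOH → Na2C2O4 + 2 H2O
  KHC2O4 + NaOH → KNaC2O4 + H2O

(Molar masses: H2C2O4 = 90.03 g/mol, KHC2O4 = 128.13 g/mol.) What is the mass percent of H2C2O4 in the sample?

n(NaOH) = 0.03745 × 0.4560 = 0.01708 mol
Let x = n(H2C2O4), y = n(KHC2O4).
Titrant: 2x + 1y = 0.01708;  mass: 90.03x + 128.13y = 0.9856
Solving, x = 7.234 × 10^-3 mol, y = 2.609 × 10^-3 mol
mass of H2C2O4 = 7.234 × 10^-3 × 90.03 = 0.6513 g
% H2C2O4 = 0.6513 / 0.9856 × 100 = 66.08 %

66.08 %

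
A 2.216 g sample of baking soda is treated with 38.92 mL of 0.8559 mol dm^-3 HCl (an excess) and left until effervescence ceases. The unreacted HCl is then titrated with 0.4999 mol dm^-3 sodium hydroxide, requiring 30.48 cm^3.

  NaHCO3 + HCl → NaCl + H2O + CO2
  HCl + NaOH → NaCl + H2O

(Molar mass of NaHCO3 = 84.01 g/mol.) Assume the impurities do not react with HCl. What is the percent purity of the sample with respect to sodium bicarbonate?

n(HCl) added = 0.03892 × 0.8559 = 0.03331 mol
n(NaOH) used in back-titration = 0.03048 × 0.4999 = 0.01524 mol
n(HCl) left over = 0.01524 mol (1:1 ratio)
n(HCl) consumed by analyte = 0.03331 − 0.01524 = 0.01807 mol
n(NaHCO3) = 0.01807 mol (1:1 ratio)
mass of NaHCO3 = 0.01807 × 84.01 = 1.518 g
% NaHCO3 = 1.518 / 2.216 × 100 = 68.52 %

68.52 %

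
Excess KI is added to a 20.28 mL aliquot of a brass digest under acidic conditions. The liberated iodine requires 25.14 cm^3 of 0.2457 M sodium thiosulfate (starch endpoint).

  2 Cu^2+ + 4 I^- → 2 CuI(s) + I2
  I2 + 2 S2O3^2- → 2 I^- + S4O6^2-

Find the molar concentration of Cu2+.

n(S2O3^2-) = 0.02514 × 0.2457 = 6.177 × 10^-3 mol
n(I2) = n(S2O3^2-)/2 = 3.088 × 10^-3 mol
From the 2:1 ratio, n(Cu2+) in the aliquot = 2/1 × 3.088 × 10^-3 = 6.177 × 10^-3 mol
[Cu2+] = 6.177 × 10^-3 / 0.02028 = 0.3046 mol/L

0.3046 M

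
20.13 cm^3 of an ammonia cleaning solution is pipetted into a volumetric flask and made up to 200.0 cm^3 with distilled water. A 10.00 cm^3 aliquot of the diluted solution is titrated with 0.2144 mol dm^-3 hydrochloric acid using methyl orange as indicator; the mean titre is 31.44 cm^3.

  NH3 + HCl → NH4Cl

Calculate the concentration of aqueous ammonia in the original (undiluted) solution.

6.697 mol/L

n(HCl) = 0.03144 × 0.2144 = 6.741 × 10^-3 mol
n(NH3) in the aliquot = 6.741 × 10^-3 mol (1:1 ratio)
[NH3]_dilute = 6.741 × 10^-3 / 0.01000 = 0.6741 mol/L
Dilution factor = 200.0 / 20.13 = 9.935
[NH3]_stock = 0.6741 × 9.935 = 6.697 mol/L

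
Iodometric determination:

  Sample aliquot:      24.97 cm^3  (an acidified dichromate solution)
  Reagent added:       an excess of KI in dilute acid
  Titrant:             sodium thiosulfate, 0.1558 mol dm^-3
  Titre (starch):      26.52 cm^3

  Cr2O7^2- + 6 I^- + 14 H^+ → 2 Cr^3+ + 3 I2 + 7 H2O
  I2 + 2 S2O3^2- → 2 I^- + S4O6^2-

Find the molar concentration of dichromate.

0.02758 mol/L

n(S2O3^2-) = 0.02652 × 0.1558 = 4.132 × 10^-3 mol
n(I2) = n(S2O3^2-)/2 = 2.066 × 10^-3 mol
From the 1:3 ratio, n(Cr2O7^2-) in the aliquot = 1/3 × 2.066 × 10^-3 = 6.886 × 10^-4 mol
[Cr2O7^2-] = 6.886 × 10^-4 / 0.02497 = 0.02758 mol/L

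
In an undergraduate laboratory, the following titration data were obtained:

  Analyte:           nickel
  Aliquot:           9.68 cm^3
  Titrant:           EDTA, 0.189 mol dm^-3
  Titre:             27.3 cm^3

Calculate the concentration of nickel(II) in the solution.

0.533 mol/L

Ni^2+ + EDTA^4- → [Ni(EDTA)]^2-
n(EDTA) = 0.0273 L × 0.189 mol/L = 5.16 × 10^-3 mol
n(Ni2+) = 5.16 × 10^-3 mol (1:1 mole ratio)
[Ni2+] = 5.16 × 10^-3 mol / 0.00968 L = 0.533 mol/L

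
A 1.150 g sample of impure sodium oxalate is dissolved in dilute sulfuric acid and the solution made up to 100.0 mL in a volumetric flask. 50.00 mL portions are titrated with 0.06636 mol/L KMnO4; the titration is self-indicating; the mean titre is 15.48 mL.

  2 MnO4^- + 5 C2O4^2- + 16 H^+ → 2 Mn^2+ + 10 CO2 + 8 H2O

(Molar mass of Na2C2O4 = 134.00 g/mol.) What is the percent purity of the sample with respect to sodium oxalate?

59.85 %

n(KMnO4) per titration = 0.01548 × 0.06636 = 1.027 × 10^-3 mol
From the 5:2 ratio, n(Na2C2O4) in each aliquot = 5/2 × 1.027 × 10^-3 = 2.568 × 10^-3 mol
n(Na2C2O4) in the whole flask = 2.568 × 10^-3 × 100.0/50.00 = 5.136 × 10^-3 mol
mass of Na2C2O4 = 5.136 × 10^-3 × 134.00 = 0.6883 g
% Na2C2O4 = 0.6883 / 1.150 × 100 = 59.85 %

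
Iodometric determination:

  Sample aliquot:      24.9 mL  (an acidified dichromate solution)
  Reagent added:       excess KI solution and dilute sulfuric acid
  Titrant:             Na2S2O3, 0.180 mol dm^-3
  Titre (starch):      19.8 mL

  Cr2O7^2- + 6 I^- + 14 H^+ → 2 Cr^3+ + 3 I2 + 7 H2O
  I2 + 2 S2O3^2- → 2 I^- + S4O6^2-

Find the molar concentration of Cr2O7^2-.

n(S2O3^2-) = 0.0198 × 0.180 = 3.56 × 10^-3 mol
n(I2) = n(S2O3^2-)/2 = 1.78 × 10^-3 mol
From the 1:3 ratio, n(Cr2O7^2-) in the aliquot = 1/3 × 1.78 × 10^-3 = 5.94 × 10^-4 mol
[Cr2O7^2-] = 5.94 × 10^-4 / 0.0249 = 0.0239 mol/L

0.0239 mol/L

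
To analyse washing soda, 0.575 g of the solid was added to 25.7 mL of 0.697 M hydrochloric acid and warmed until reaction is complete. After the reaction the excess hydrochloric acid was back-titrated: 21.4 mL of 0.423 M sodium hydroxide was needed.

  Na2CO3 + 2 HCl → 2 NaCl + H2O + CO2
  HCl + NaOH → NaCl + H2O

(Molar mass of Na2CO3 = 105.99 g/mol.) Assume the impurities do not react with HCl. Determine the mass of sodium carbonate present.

0.470 g

n(HCl) added = 0.0257 × 0.697 = 0.0179 mol
n(NaOH) used in back-titration = 0.0214 × 0.423 = 9.05 × 10^-3 mol
n(HCl) left over = 9.05 × 10^-3 mol (1:1 ratio)
n(HCl) consumed by analyte = 0.0179 − 9.05 × 10^-3 = 8.86 × 10^-3 mol
From the 1:2 ratio, n(Na2CO3) = 1/2 × 8.86 × 10^-3 = 4.43 × 10^-3 mol
mass of Na2CO3 = 4.43 × 10^-3 × 105.99 = 0.470 g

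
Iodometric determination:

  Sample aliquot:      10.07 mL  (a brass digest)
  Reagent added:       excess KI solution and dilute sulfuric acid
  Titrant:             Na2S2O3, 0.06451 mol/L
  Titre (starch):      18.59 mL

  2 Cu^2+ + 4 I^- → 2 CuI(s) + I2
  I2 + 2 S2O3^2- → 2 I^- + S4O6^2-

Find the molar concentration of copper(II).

n(S2O3^2-) = 0.01859 × 0.06451 = 1.199 × 10^-3 mol
n(I2) = n(S2O3^2-)/2 = 5.996 × 10^-4 mol
From the 2:1 ratio, n(Cu2+) in the aliquot = 2/1 × 5.996 × 10^-4 = 1.199 × 10^-3 mol
[Cu2+] = 1.199 × 10^-3 / 0.01007 = 0.1191 mol/L

0.1191 mol/L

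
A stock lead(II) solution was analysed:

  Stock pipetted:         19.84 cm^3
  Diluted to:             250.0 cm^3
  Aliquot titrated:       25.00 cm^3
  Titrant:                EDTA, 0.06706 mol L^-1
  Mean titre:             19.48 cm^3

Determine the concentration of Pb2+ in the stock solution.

0.6584 mol/L

Pb^2+ + EDTA^4- → [Pb(EDTA)]^2-
n(EDTA) = 0.01948 × 0.06706 = 1.306 × 10^-3 mol
n(Pb2+) in the aliquot = 1.306 × 10^-3 mol (1:1 ratio)
[Pb2+]_dilute = 1.306 × 10^-3 / 0.02500 = 0.05225 mol/L
Dilution factor = 250.0 / 19.84 = 12.60
[Pb2+]_stock = 0.05225 × 12.60 = 0.6584 mol/L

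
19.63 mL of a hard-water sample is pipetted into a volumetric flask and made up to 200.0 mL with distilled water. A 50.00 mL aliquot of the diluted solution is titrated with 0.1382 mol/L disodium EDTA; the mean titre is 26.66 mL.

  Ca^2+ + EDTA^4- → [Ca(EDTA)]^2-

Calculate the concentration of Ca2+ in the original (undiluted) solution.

0.7508 mol/L

n(EDTA) = 0.02666 × 0.1382 = 3.684 × 10^-3 mol
n(Ca2+) in the aliquot = 3.684 × 10^-3 mol (1:1 ratio)
[Ca2+]_dilute = 3.684 × 10^-3 / 0.05000 = 0.07369 mol/L
Dilution factor = 200.0 / 19.63 = 10.19
[Ca2+]_stock = 0.07369 × 10.19 = 0.7508 mol/L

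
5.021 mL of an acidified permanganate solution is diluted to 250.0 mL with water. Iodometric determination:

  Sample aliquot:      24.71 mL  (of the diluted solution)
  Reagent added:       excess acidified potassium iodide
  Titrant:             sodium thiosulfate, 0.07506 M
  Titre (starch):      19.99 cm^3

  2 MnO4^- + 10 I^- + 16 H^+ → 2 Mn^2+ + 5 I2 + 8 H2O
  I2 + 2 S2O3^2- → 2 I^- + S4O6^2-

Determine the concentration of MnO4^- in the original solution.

0.6047 M

n(S2O3^2-) = 0.01999 × 0.07506 = 1.500 × 10^-3 mol
n(I2) = n(S2O3^2-)/2 = 7.502 × 10^-4 mol
From the 2:5 ratio, n(MnO4^-) in the aliquot = 2/5 × 7.502 × 10^-4 = 3.001 × 10^-4 mol
[MnO4^-]_dilute = 3.001 × 10^-4 / 0.02471 = 0.01214 mol/L
[MnO4^-]_original = 0.01214 × 250.0/5.021 = 0.6047 mol/L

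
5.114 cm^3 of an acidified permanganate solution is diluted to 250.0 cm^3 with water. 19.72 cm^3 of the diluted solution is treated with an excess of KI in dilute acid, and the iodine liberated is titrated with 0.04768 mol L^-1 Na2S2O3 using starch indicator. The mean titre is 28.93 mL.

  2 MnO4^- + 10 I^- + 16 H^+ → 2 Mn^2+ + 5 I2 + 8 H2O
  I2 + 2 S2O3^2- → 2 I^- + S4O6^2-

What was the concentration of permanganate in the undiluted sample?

n(S2O3^2-) = 0.02893 × 0.04768 = 1.379 × 10^-3 mol
n(I2) = n(S2O3^2-)/2 = 6.897 × 10^-4 mol
From the 2:5 ratio, n(MnO4^-) in the aliquot = 2/5 × 6.897 × 10^-4 = 2.759 × 10^-4 mol
[MnO4^-]_dilute = 2.759 × 10^-4 / 0.01972 = 0.01399 mol/L
[MnO4^-]_original = 0.01399 × 250.0/5.114 = 0.6839 mol/L

0.6839 mol/L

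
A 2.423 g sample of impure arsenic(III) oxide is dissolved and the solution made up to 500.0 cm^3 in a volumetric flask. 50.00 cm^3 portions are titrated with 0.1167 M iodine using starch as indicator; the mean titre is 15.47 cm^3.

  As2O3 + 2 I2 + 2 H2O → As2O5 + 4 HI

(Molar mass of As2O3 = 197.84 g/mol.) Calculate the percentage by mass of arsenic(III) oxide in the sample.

n(I2) per titration = 0.01547 × 0.1167 = 1.805 × 10^-3 mol
From the 1:2 ratio, n(As2O3) in each aliquot = 1/2 × 1.805 × 10^-3 = 9.027 × 10^-4 mol
n(As2O3) in the whole flask = 9.027 × 10^-4 × 500.0/50.00 = 9.027 × 10^-3 mol
mass of As2O3 = 9.027 × 10^-3 × 197.84 = 1.786 g
% As2O3 = 1.786 / 2.423 × 100 = 73.70 %

73.70 %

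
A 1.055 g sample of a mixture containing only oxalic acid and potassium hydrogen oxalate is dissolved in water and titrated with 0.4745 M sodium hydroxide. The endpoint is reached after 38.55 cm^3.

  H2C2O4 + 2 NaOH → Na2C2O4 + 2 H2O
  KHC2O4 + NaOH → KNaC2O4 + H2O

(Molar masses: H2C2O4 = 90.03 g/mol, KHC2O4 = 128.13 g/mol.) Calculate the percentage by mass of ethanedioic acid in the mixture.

n(NaOH) = 0.03855 × 0.4745 = 0.01829 mol
Let x = n(H2C2O4), y = n(KHC2O4).
Titrant: 2x + 1y = 0.01829;  mass: 90.03x + 128.13y = 1.055
Solving, x = 7.753 × 10^-3 mol, y = 2.786 × 10^-3 mol
mass of H2C2O4 = 7.753 × 10^-3 × 90.03 = 0.6980 g
% H2C2O4 = 0.6980 / 1.055 × 100 = 66.16 %

66.16 %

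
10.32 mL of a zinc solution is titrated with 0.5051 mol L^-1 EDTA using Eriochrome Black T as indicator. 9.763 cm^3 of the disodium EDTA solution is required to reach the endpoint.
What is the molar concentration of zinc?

Zn^2+ + EDTA^4- → [Zn(EDTA)]^2-
n(EDTA) = 0.009763 L × 0.5051 mol/L = 4.931 × 10^-3 mol
n(Zn2+) = 4.931 × 10^-3 mol (1:1 mole ratio)
[Zn2+] = 4.931 × 10^-3 mol / 0.01032 L = 0.4778 mol/L

0.4778 mol/L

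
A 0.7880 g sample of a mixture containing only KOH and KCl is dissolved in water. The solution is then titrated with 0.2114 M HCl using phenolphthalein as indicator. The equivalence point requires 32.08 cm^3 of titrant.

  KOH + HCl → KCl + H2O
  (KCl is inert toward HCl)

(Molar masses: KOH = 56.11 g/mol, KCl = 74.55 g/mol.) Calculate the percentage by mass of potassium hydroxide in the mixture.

48.29 %

n(HCl) = 0.03208 × 0.2114 = 6.782 × 10^-3 mol
Let x = n(KOH), y = n(KCl).
Titrant: 1x = 6.782 × 10^-3;  mass: 56.11x + 74.55y = 0.7880
Solving, x = 6.782 × 10^-3 mol, y = 5.466 × 10^-3 mol
mass of KOH = 6.782 × 10^-3 × 56.11 = 0.3805 g
% KOH = 0.3805 / 0.7880 × 100 = 48.29 %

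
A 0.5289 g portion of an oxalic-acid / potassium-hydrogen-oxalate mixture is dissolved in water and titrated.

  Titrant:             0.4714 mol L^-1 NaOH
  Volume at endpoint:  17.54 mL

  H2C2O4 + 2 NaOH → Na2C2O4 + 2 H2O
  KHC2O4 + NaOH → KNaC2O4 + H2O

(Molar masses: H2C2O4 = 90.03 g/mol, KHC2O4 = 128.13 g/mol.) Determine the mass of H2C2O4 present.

n(NaOH) = 0.01754 × 0.4714 = 8.268 × 10^-3 mol
Let x = n(H2C2O4), y = n(KHC2O4).
Titrant: 2x + 1y = 8.268 × 10^-3;  mass: 90.03x + 128.13y = 0.5289
Solving, x = 3.192 × 10^-3 mol, y = 1.885 × 10^-3 mol
mass of H2C2O4 = 3.192 × 10^-3 × 90.03 = 0.2873 g

0.2873 g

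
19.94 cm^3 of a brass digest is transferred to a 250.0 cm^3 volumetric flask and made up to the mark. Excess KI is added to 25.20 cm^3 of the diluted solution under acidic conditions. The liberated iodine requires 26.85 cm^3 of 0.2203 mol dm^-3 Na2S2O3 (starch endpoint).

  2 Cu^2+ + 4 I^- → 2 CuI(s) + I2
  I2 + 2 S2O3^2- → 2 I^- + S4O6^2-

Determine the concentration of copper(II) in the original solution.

n(S2O3^2-) = 0.02685 × 0.2203 = 5.915 × 10^-3 mol
n(I2) = n(S2O3^2-)/2 = 2.958 × 10^-3 mol
From the 2:1 ratio, n(Cu2+) in the aliquot = 2/1 × 2.958 × 10^-3 = 5.915 × 10^-3 mol
[Cu2+]_dilute = 5.915 × 10^-3 / 0.02520 = 0.2347 mol/L
[Cu2+]_original = 0.2347 × 250.0/19.94 = 2.943 mol/L

2.943 mol/L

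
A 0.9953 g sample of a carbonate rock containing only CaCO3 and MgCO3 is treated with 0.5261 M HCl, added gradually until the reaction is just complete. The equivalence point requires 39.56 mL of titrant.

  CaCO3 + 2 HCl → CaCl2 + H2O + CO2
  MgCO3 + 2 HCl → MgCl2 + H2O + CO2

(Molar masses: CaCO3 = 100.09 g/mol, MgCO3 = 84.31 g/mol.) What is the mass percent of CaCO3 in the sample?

n(HCl) = 0.03956 × 0.5261 = 0.02081 mol
Let x = n(CaCO3), y = n(MgCO3).
Titrant: 2x + 2y = 0.02081;  mass: 100.09x + 84.31y = 0.9953
Solving, x = 7.475 × 10^-3 mol, y = 2.932 × 10^-3 mol
mass of CaCO3 = 7.475 × 10^-3 × 100.09 = 0.7481 g
% CaCO3 = 0.7481 / 0.9953 × 100 = 75.17 %

75.17 %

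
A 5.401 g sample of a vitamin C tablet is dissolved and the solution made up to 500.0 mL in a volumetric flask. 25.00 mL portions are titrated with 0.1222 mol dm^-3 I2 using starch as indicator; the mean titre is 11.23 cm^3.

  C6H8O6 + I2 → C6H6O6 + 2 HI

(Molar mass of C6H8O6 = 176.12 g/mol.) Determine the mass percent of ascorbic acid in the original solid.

89.50 %

n(I2) per titration = 0.01123 × 0.1222 = 1.372 × 10^-3 mol
n(C6H8O6) in each aliquot = 1.372 × 10^-3 mol (1:1 ratio)
n(C6H8O6) in the whole flask = 1.372 × 10^-3 × 500.0/25.00 = 0.02745 mol
mass of C6H8O6 = 0.02745 × 176.12 = 4.834 g
% C6H8O6 = 4.834 / 5.401 × 100 = 89.50 %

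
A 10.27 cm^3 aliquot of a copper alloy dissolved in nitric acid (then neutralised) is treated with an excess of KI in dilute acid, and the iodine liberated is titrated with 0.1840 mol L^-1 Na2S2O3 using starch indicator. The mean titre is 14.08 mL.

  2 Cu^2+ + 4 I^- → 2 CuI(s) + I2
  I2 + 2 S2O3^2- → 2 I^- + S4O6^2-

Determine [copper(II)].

0.2523 mol/L

n(S2O3^2-) = 0.01408 × 0.1840 = 2.591 × 10^-3 mol
n(I2) = n(S2O3^2-)/2 = 1.295 × 10^-3 mol
From the 2:1 ratio, n(Cu2+) in the aliquot = 2/1 × 1.295 × 10^-3 = 2.591 × 10^-3 mol
[Cu2+] = 2.591 × 10^-3 / 0.01027 = 0.2523 mol/L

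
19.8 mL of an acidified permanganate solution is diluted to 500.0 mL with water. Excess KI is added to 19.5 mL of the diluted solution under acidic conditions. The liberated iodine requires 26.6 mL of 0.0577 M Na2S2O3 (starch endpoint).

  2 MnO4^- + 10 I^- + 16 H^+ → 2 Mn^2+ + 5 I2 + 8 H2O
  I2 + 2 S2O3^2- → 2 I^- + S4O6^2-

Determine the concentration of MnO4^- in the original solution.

0.398 M

n(S2O3^2-) = 0.0266 × 0.0577 = 1.53 × 10^-3 mol
n(I2) = n(S2O3^2-)/2 = 7.67 × 10^-4 mol
From the 2:5 ratio, n(MnO4^-) in the aliquot = 2/5 × 7.67 × 10^-4 = 3.07 × 10^-4 mol
[MnO4^-]_dilute = 3.07 × 10^-4 / 0.0195 = 0.0157 mol/L
[MnO4^-]_original = 0.0157 × 500.0/19.8 = 0.398 mol/L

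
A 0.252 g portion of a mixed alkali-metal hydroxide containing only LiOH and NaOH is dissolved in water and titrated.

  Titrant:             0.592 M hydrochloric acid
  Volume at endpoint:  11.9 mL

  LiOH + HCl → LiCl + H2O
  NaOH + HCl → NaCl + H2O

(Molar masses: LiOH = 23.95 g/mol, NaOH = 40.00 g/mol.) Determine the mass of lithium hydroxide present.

n(HCl) = 0.0119 × 0.592 = 7.04 × 10^-3 mol
Let x = n(LiOH), y = n(NaOH).
Titrant: 1x + 1y = 7.04 × 10^-3;  mass: 23.95x + 40.00y = 0.252
Solving, x = 1.86 × 10^-3 mol, y = 5.19 × 10^-3 mol
mass of LiOH = 1.86 × 10^-3 × 23.95 = 0.0445 g

0.0445 g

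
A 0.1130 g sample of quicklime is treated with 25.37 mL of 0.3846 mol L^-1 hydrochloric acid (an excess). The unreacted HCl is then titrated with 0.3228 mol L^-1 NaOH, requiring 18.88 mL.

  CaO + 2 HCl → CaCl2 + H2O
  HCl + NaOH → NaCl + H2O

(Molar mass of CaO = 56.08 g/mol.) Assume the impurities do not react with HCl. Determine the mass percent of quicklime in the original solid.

n(HCl) added = 0.02537 × 0.3846 = 9.757 × 10^-3 mol
n(NaOH) used in back-titration = 0.01888 × 0.3228 = 6.094 × 10^-3 mol
n(HCl) left over = 6.094 × 10^-3 mol (1:1 ratio)
n(HCl) consumed by analyte = 9.757 × 10^-3 − 6.094 × 10^-3 = 3.663 × 10^-3 mol
From the 1:2 ratio, n(CaO) = 1/2 × 3.663 × 10^-3 = 1.831 × 10^-3 mol
mass of CaO = 1.831 × 10^-3 × 56.08 = 0.1027 g
% CaO = 0.1027 / 0.1130 × 100 = 90.89 %

90.89 %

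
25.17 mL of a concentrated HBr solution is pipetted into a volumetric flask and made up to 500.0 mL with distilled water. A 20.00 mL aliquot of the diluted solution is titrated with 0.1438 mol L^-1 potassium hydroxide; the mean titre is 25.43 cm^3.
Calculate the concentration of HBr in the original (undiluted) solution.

3.632 mol/L

HBr + KOH → KBr + H2O
n(KOH) = 0.02543 × 0.1438 = 3.657 × 10^-3 mol
n(HBr) in the aliquot = 3.657 × 10^-3 mol (1:1 ratio)
[HBr]_dilute = 3.657 × 10^-3 / 0.02000 = 0.1828 mol/L
Dilution factor = 500.0 / 25.17 = 19.86
[HBr]_stock = 0.1828 × 19.86 = 3.632 mol/L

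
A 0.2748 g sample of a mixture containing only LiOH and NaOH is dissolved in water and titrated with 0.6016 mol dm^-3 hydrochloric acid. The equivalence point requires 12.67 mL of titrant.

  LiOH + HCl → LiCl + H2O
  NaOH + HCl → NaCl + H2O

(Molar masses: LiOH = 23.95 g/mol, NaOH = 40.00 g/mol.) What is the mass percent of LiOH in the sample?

n(HCl) = 0.01267 × 0.6016 = 7.622 × 10^-3 mol
Let x = n(LiOH), y = n(NaOH).
Titrant: 1x + 1y = 7.622 × 10^-3;  mass: 23.95x + 40.00y = 0.2748
Solving, x = 1.875 × 10^-3 mol, y = 5.747 × 10^-3 mol
mass of LiOH = 1.875 × 10^-3 × 23.95 = 0.04490 g
% LiOH = 0.04490 / 0.2748 × 100 = 16.34 %

16.34 %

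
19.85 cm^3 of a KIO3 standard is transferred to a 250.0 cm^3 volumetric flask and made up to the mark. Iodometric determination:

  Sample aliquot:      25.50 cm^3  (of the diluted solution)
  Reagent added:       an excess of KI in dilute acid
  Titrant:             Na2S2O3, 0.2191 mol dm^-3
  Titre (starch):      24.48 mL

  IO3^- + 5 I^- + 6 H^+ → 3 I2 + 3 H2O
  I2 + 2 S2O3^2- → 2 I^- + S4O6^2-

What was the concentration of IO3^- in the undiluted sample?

0.4415 mol/L

n(S2O3^2-) = 0.02448 × 0.2191 = 5.364 × 10^-3 mol
n(I2) = n(S2O3^2-)/2 = 2.682 × 10^-3 mol
From the 1:3 ratio, n(IO3^-) in the aliquot = 1/3 × 2.682 × 10^-3 = 8.939 × 10^-4 mol
[IO3^-]_dilute = 8.939 × 10^-4 / 0.02550 = 0.03506 mol/L
[IO3^-]_original = 0.03506 × 250.0/19.85 = 0.4415 mol/L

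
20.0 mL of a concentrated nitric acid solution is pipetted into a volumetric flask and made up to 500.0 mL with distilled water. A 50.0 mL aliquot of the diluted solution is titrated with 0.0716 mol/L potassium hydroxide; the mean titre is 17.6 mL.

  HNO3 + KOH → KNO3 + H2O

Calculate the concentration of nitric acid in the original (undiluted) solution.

n(KOH) = 0.0176 × 0.0716 = 1.26 × 10^-3 mol
n(HNO3) in the aliquot = 1.26 × 10^-3 mol (1:1 ratio)
[HNO3]_dilute = 1.26 × 10^-3 / 0.0500 = 0.0252 mol/L
Dilution factor = 500.0 / 20.0 = 25.00
[HNO3]_stock = 0.0252 × 25.00 = 0.630 mol/L

0.630 mol/L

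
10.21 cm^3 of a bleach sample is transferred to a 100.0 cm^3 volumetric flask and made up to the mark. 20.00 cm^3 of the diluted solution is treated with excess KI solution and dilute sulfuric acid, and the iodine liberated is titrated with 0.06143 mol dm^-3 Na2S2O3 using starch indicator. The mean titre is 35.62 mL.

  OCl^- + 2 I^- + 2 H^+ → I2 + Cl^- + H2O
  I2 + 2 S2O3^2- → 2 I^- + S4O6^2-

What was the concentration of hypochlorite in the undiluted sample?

n(S2O3^2-) = 0.03562 × 0.06143 = 2.188 × 10^-3 mol
n(I2) = n(S2O3^2-)/2 = 1.094 × 10^-3 mol
n(OCl^-) in the aliquot = 1.094 × 10^-3 mol (1:1 ratio)
[OCl^-]_dilute = 1.094 × 10^-3 / 0.02000 = 0.05470 mol/L
[OCl^-]_original = 0.05470 × 100.0/10.21 = 0.5358 mol/L

0.5358 mol/L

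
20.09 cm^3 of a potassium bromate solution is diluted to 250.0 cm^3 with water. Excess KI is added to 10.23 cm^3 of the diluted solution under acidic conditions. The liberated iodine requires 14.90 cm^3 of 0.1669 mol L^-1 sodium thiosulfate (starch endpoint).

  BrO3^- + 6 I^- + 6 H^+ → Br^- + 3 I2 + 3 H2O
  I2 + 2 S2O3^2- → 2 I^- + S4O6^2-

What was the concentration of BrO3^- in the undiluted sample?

n(S2O3^2-) = 0.01490 × 0.1669 = 2.487 × 10^-3 mol
n(I2) = n(S2O3^2-)/2 = 1.243 × 10^-3 mol
From the 1:3 ratio, n(BrO3^-) in the aliquot = 1/3 × 1.243 × 10^-3 = 4.145 × 10^-4 mol
[BrO3^-]_dilute = 4.145 × 10^-4 / 0.01023 = 0.04051 mol/L
[BrO3^-]_original = 0.04051 × 250.0/20.09 = 0.5042 mol/L

0.5042 mol/L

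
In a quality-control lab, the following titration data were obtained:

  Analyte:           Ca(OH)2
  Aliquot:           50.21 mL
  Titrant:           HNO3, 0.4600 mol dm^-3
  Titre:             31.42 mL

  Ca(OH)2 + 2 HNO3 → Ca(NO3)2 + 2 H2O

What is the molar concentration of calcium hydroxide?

0.1439 mol/L

n(HNO3) = 0.03142 L × 0.4600 mol/L = 0.01445 mol
From the 1:2 mole ratio, n(Ca(OH)2) = 1/2 × 0.01445 = 7.227 × 10^-3 mol
[Ca(OH)2] = 7.227 × 10^-3 mol / 0.05021 L = 0.1439 mol/L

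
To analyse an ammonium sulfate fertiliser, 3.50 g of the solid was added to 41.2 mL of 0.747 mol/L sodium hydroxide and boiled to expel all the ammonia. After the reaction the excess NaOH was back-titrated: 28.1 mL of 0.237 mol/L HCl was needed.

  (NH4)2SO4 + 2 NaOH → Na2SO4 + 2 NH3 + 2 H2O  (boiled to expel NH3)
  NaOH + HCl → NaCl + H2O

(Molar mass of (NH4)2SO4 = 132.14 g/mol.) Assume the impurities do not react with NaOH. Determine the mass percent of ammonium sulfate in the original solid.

45.5 %

n(NaOH) added = 0.0412 × 0.747 = 0.0308 mol
n(HCl) used in back-titration = 0.0281 × 0.237 = 6.66 × 10^-3 mol
n(NaOH) left over = 6.66 × 10^-3 mol (1:1 ratio)
n(NaOH) consumed by analyte = 0.0308 − 6.66 × 10^-3 = 0.0241 mol
From the 1:2 ratio, n((NH4)2SO4) = 1/2 × 0.0241 = 0.0121 mol
mass of (NH4)2SO4 = 0.0121 × 132.14 = 1.59 g
% (NH4)2SO4 = 1.59 / 3.50 × 100 = 45.5 %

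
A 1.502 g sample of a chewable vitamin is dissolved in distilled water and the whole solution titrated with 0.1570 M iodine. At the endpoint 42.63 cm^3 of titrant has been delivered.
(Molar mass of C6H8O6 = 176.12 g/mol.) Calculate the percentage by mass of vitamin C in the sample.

78.48 %

C6H8O6 + I2 → C6H6O6 + 2 HI
n(I2) = 0.04263 L × 0.1570 mol/L = 6.693 × 10^-3 mol
n(C6H8O6) = 6.693 × 10^-3 mol (1:1 ratio)
mass of C6H8O6 = 6.693 × 10^-3 × 176.12 g/mol = 1.179 g
% C6H8O6 = 1.179 / 1.502 × 100 = 78.48 %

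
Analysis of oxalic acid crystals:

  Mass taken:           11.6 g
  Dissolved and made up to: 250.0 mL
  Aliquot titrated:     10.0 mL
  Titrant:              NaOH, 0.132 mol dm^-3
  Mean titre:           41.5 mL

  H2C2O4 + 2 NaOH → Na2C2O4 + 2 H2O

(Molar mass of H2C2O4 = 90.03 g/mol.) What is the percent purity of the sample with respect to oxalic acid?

53.1 %

n(NaOH) per titration = 0.0415 × 0.132 = 5.48 × 10^-3 mol
From the 1:2 ratio, n(H2C2O4) in each aliquot = 1/2 × 5.48 × 10^-3 = 2.74 × 10^-3 mol
n(H2C2O4) in the whole flask = 2.74 × 10^-3 × 250.0/10.0 = 0.0685 mol
mass of H2C2O4 = 0.0685 × 90.03 = 6.16 g
% H2C2O4 = 6.16 / 11.6 × 100 = 53.1 %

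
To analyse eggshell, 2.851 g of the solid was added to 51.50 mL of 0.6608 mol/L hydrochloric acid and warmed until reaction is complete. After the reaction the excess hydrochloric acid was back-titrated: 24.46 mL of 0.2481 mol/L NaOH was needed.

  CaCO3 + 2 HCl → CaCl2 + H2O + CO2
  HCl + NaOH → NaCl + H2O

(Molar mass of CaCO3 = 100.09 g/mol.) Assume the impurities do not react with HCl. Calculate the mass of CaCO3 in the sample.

n(HCl) added = 0.05150 × 0.6608 = 0.03403 mol
n(NaOH) used in back-titration = 0.02446 × 0.2481 = 6.069 × 10^-3 mol
n(HCl) left over = 6.069 × 10^-3 mol (1:1 ratio)
n(HCl) consumed by analyte = 0.03403 − 6.069 × 10^-3 = 0.02796 mol
From the 1:2 ratio, n(CaCO3) = 1/2 × 0.02796 = 0.01398 mol
mass of CaCO3 = 0.01398 × 100.09 = 1.399 g

1.399 g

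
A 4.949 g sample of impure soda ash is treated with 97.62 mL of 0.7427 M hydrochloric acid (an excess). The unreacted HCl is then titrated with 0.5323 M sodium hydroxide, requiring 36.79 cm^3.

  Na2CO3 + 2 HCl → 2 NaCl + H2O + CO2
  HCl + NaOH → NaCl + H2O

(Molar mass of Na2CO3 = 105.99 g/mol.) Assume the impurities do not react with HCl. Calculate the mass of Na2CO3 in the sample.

n(HCl) added = 0.09762 × 0.7427 = 0.07250 mol
n(NaOH) used in back-titration = 0.03679 × 0.5323 = 0.01958 mol
n(HCl) left over = 0.01958 mol (1:1 ratio)
n(HCl) consumed by analyte = 0.07250 − 0.01958 = 0.05292 mol
From the 1:2 ratio, n(Na2CO3) = 1/2 × 0.05292 = 0.02646 mol
mass of Na2CO3 = 0.02646 × 105.99 = 2.804 g

2.804 g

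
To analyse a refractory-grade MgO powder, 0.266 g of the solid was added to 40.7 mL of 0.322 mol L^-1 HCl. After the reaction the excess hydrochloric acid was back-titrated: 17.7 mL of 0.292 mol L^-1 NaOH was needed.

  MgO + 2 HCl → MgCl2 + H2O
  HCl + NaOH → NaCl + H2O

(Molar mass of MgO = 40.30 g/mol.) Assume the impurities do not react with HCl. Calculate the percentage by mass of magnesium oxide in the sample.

60.1 %

n(HCl) added = 0.0407 × 0.322 = 0.0131 mol
n(NaOH) used in back-titration = 0.0177 × 0.292 = 5.17 × 10^-3 mol
n(HCl) left over = 5.17 × 10^-3 mol (1:1 ratio)
n(HCl) consumed by analyte = 0.0131 − 5.17 × 10^-3 = 7.94 × 10^-3 mol
From the 1:2 ratio, n(MgO) = 1/2 × 7.94 × 10^-3 = 3.97 × 10^-3 mol
mass of MgO = 3.97 × 10^-3 × 40.30 = 0.160 g
% MgO = 0.160 / 0.266 × 100 = 60.1 %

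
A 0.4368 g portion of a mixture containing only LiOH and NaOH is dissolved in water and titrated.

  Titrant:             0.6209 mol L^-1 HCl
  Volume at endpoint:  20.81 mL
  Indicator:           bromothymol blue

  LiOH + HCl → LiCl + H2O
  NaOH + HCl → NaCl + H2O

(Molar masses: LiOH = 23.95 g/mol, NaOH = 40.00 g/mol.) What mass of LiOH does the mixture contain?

0.1194 g

n(HCl) = 0.02081 × 0.6209 = 0.01292 mol
Let x = n(LiOH), y = n(NaOH).
Titrant: 1x + 1y = 0.01292;  mass: 23.95x + 40.00y = 0.4368
Solving, x = 4.987 × 10^-3 mol, y = 7.934 × 10^-3 mol
mass of LiOH = 4.987 × 10^-3 × 23.95 = 0.1194 g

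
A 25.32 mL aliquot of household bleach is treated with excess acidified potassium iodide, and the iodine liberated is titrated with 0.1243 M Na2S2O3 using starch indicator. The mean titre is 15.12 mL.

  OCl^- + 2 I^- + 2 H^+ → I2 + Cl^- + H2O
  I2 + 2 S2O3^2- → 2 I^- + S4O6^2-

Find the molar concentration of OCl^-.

0.03711 M

n(S2O3^2-) = 0.01512 × 0.1243 = 1.879 × 10^-3 mol
n(I2) = n(S2O3^2-)/2 = 9.397 × 10^-4 mol
n(OCl^-) in the aliquot = 9.397 × 10^-4 mol (1:1 ratio)
[OCl^-] = 9.397 × 10^-4 / 0.02532 = 0.03711 mol/L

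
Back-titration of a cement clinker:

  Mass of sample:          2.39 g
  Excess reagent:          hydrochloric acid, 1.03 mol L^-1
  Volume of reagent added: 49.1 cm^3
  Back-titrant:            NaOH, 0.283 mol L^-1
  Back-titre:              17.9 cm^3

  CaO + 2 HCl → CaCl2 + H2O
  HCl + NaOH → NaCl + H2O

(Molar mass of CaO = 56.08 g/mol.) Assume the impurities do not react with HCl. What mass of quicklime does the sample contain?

1.28 g

n(HCl) added = 0.0491 × 1.03 = 0.0506 mol
n(NaOH) used in back-titration = 0.0179 × 0.283 = 5.07 × 10^-3 mol
n(HCl) left over = 5.07 × 10^-3 mol (1:1 ratio)
n(HCl) consumed by analyte = 0.0506 − 5.07 × 10^-3 = 0.0455 mol
From the 1:2 ratio, n(CaO) = 1/2 × 0.0455 = 0.0228 mol
mass of CaO = 0.0228 × 56.08 = 1.28 g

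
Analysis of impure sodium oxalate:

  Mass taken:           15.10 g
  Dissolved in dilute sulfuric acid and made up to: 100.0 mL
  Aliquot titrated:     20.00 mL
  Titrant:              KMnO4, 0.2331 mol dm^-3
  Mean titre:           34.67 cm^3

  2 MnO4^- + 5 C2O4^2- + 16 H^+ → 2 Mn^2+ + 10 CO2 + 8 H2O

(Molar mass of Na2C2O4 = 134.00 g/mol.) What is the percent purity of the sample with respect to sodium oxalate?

n(KMnO4) per titration = 0.03467 × 0.2331 = 8.082 × 10^-3 mol
From the 5:2 ratio, n(Na2C2O4) in each aliquot = 5/2 × 8.082 × 10^-3 = 0.02020 mol
n(Na2C2O4) in the whole flask = 0.02020 × 100.0/20.00 = 0.1010 mol
mass of Na2C2O4 = 0.1010 × 134.00 = 13.54 g
% Na2C2O4 = 13.54 / 15.10 × 100 = 89.65 %

89.65 %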